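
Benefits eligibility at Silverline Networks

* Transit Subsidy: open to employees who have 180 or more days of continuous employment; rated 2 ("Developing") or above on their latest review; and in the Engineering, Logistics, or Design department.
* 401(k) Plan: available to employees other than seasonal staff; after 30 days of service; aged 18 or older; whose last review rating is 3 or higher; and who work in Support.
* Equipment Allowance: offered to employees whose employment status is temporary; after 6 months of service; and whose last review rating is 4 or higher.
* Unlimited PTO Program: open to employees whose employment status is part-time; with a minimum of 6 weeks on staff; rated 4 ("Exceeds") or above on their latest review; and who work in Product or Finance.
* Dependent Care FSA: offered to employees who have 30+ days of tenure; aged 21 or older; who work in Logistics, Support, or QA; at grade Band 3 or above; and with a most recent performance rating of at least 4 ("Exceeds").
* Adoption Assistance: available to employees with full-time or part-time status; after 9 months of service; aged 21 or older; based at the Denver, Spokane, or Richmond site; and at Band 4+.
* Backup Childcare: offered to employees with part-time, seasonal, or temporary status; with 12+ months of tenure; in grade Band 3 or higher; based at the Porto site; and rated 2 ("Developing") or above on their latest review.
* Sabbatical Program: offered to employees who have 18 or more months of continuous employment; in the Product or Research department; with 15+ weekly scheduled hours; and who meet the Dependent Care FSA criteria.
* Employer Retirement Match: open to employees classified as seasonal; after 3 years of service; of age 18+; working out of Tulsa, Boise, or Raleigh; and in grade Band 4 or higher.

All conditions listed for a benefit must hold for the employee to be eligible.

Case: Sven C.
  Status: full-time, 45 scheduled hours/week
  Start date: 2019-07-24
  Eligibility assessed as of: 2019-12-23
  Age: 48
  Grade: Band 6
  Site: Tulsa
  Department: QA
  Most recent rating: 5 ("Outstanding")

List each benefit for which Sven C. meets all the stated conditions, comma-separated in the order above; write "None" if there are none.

Service from 2019-07-24 to 2019-12-23: 152 days.
Transit Subsidy — service 152 days < 180 days ✗ → not eligible.
401(k) Plan — status full-time ✓ (not excluded); service 152 days ≥ 30 days ✓; age 48 ≥ 18 ✓; rating 5 ≥ 3 ✓; dept QA ✗ → not eligible.
Equipment Allowance — status full-time ✗ (requires temporary) → not eligible.
Unlimited PTO Program — status full-time ✗ (requires part-time) → not eligible.
Dependent Care FSA — service 152 days ≥ 30 days ✓; age 48 ≥ 21 ✓; dept QA ✓; grade Band 6 ≥ Band 3 ✓; rating 5 ≥ 4 ✓ → eligible.
Adoption Assistance — status full-time ✓; service 152 days < 9 months (≈270 days) ✗ → not eligible.
Backup Childcare — status full-time ✗ (requires part-time, seasonal, or temporary) → not eligible.
Sabbatical Program — service 152 days < 18 months (≈540 days) ✗ → not eligible.
Employer Retirement Match — status full-time ✗ (requires seasonal) → not eligible.

Dependent Care FSA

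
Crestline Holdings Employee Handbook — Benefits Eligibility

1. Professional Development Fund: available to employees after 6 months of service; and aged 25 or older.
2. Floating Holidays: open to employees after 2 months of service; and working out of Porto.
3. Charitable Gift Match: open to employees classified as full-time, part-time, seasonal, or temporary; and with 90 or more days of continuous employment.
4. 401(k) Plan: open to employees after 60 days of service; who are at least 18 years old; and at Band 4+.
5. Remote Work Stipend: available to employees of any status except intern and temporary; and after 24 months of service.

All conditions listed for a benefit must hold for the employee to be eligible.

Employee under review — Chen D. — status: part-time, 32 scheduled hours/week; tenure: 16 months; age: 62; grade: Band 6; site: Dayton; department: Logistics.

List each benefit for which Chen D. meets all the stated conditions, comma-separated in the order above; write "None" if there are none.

Professional Development Fund — service 16 months ≥ 6 months ✓; age 62 ≥ 25 ✓ → eligible.
Floating Holidays — service 16 months ≥ 2 months ✓; site Dayton ✗ (not Porto) → not eligible.
Charitable Gift Match — status part-time ✓; service 16 months ≥ 90 days ✓ → eligible.
401(k) Plan — service 16 months ≥ 60 days ✓; age 62 ≥ 18 ✓; grade Band 6 ≥ Band 4 ✓ → eligible.
Remote Work Stipend — status part-time ✓ (not excluded); service 16 months < 24 months ✗ → not eligible.

Professional Development Fund, Charitable Gift Match, 401(k) Plan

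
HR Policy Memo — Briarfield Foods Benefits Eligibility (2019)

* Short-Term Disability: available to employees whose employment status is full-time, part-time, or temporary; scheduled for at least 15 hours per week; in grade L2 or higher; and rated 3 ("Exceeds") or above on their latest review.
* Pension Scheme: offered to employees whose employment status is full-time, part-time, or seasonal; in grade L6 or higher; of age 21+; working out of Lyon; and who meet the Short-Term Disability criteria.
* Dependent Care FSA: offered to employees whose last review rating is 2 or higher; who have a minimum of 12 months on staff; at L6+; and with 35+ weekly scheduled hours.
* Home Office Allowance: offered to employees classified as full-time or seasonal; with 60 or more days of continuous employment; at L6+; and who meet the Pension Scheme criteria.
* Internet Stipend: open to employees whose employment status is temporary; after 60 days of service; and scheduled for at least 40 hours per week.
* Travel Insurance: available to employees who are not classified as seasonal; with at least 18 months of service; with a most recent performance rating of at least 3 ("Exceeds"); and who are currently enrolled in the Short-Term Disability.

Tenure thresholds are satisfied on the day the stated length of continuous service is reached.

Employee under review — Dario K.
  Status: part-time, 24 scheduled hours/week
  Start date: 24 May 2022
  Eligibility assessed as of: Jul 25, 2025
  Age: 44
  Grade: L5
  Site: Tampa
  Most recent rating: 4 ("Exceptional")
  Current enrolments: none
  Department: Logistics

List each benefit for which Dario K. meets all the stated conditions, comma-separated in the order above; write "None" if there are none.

Short-Term Disability

Service from 24 May 2022 to Jul 25, 2025: 1158 days.
Short-Term Disability — status part-time ✓; 24 hrs/wk ≥ 15 ✓; grade L5 ≥ L2 ✓; rating 4 ≥ 3 ✓ → eligible.
Pension Scheme — status part-time ✓; grade L5 < L6 ✗ → not eligible.
Dependent Care FSA — rating 4 ≥ 2 ✓; service 1158 days ≥ 12 months (≈360 days) ✓; grade L5 < L6 ✗ → not eligible.
Home Office Allowance — status part-time ✗ (requires full-time or seasonal) → not eligible.
Internet Stipend — status part-time ✗ (requires temporary) → not eligible.
Travel Insurance — status part-time ✓ (not excluded); service 1158 days ≥ 18 months (≈540 days) ✓; rating 4 ≥ 3 ✓; not enrolled in Short-Term Disability ✗ → not eligible.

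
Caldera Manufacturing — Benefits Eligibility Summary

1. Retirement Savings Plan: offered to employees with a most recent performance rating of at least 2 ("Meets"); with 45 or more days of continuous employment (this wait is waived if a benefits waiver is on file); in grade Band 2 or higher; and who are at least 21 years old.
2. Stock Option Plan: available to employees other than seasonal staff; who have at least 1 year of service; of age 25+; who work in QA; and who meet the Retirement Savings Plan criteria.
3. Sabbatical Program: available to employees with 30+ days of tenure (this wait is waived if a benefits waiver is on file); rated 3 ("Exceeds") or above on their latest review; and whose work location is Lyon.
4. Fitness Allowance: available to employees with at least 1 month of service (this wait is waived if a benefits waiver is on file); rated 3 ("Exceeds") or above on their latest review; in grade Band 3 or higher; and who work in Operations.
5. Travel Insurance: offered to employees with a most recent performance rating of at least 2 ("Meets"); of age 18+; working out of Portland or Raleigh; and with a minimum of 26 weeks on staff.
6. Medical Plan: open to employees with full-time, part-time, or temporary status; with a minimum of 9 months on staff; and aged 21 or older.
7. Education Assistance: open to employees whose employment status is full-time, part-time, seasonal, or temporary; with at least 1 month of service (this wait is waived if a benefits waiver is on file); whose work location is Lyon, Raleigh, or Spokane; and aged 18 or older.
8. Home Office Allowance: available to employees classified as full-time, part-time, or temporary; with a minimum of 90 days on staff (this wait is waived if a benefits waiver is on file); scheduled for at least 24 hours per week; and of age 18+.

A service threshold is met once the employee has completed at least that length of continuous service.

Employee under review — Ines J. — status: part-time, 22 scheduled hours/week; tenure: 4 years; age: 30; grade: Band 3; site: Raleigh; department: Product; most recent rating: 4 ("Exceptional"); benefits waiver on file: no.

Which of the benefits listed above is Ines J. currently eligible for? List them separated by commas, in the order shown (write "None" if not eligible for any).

Retirement Savings Plan — rating 4 ≥ 2 ✓; no waiver, service 4 years ≥ 45 days ✓; grade Band 3 ≥ Band 2 ✓; age 30 ≥ 21 ✓ → eligible.
Stock Option Plan — status part-time ✓ (not excluded); service 4 years ≥ 1 year ✓; age 30 ≥ 25 ✓; dept Product ✗ → not eligible.
Sabbatical Program — no waiver, service 4 years ≥ 30 days ✓; rating 4 ≥ 3 ✓; site Raleigh ✗ (not Lyon) → not eligible.
Fitness Allowance — no waiver, service 4 years ≥ 1 month (≈30 days) ✓; rating 4 ≥ 3 ✓; grade Band 3 ≥ Band 3 ✓; dept Product ✗ → not eligible.
Travel Insurance — rating 4 ≥ 2 ✓; age 30 ≥ 18 ✓; site Raleigh ✓; service 4 years ≥ 26 weeks (≈182 days) ✓ → eligible.
Medical Plan — status part-time ✓; service 4 years ≥ 9 months (≈270 days) ✓; age 30 ≥ 21 ✓ → eligible.
Education Assistance — status part-time ✓; no waiver, service 4 years ≥ 1 month (≈30 days) ✓; site Raleigh ✓; age 30 ≥ 18 ✓ → eligible.
Home Office Allowance — status part-time ✓; no waiver, service 4 years ≥ 90 days ✓; 22 hrs/wk < 24 ✗ → not eligible.

Retirement Savings Plan, Travel Insurance, Medical Plan, Education Assistance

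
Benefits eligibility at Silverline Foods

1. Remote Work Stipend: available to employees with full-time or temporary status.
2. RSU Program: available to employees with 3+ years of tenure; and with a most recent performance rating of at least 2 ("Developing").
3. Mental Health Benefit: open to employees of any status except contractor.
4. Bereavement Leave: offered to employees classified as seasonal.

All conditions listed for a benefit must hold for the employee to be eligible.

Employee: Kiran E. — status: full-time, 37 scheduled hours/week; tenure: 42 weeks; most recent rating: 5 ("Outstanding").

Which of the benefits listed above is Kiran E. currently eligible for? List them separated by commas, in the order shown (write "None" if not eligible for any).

Remote Work Stipend, Mental Health Benefit

Remote Work Stipend — status full-time ✓ → eligible.
RSU Program — service 42 weeks < 3 years (≈1095 days) ✗ → not eligible.
Mental Health Benefit — status full-time ✓ (not excluded) → eligible.
Bereavement Leave — status full-time ✗ (requires seasonal) → not eligible.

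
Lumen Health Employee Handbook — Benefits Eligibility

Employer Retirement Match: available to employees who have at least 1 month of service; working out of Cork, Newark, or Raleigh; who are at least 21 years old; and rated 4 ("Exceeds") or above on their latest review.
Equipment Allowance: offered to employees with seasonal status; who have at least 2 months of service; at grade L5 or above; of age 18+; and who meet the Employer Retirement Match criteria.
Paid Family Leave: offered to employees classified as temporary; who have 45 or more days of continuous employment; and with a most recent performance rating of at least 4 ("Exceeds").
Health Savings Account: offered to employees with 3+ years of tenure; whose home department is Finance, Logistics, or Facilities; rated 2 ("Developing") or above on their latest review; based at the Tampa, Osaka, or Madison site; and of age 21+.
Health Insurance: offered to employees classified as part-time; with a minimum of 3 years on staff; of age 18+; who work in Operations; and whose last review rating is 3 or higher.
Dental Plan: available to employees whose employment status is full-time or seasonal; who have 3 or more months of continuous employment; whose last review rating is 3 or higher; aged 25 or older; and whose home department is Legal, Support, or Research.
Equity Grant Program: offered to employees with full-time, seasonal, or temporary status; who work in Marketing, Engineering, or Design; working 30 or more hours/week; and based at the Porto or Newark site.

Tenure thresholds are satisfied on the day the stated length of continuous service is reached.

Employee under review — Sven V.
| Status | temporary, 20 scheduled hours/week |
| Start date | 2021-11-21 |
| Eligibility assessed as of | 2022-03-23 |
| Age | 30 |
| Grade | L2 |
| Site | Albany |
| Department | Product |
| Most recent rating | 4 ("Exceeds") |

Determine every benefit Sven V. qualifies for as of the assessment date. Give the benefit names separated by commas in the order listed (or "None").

Paid Family Leave

Service from 2021-11-21 to 2022-03-23: 122 days.
Employer Retirement Match — service 122 days ≥ 1 month (≈30 days) ✓; site Albany ✗ (not Cork, Newark, or Raleigh) → not eligible.
Equipment Allowance — status temporary ✗ (requires seasonal) → not eligible.
Paid Family Leave — status temporary ✓; service 122 days ≥ 45 days ✓; rating 4 ≥ 4 ✓ → eligible.
Health Savings Account — service 122 days < 3 years (≈1095 days) ✗ → not eligible.
Health Insurance — status temporary ✗ (requires part-time) → not eligible.
Dental Plan — status temporary ✗ (requires full-time or seasonal) → not eligible.
Equity Grant Program — status temporary ✓; dept Product ✗ → not eligible.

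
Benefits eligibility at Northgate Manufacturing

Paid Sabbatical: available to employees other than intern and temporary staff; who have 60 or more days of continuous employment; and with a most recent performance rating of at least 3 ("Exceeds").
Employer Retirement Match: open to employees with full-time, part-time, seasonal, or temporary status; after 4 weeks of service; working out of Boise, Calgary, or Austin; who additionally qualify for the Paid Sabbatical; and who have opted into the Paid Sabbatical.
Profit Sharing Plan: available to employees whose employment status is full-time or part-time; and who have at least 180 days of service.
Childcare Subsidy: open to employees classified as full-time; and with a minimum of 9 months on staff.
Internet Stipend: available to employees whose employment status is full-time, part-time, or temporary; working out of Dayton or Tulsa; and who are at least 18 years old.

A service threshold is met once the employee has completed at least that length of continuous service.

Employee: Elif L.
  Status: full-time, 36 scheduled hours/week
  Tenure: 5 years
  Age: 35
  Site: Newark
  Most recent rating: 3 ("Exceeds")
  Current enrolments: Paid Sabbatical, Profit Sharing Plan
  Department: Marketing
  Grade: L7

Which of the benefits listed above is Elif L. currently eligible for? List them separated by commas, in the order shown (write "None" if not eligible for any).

Paid Sabbatical, Profit Sharing Plan, Childcare Subsidy

Paid Sabbatical — status full-time ✓ (not excluded); service 5 years ≥ 60 days ✓; rating 3 ≥ 3 ✓ → eligible.
Employer Retirement Match — status full-time ✓; service 5 years ≥ 4 weeks (≈28 days) ✓; site Newark ✗ (not Boise, Calgary, or Austin) → not eligible.
Profit Sharing Plan — status full-time ✓; service 5 years ≥ 180 days ✓ → eligible.
Childcare Subsidy — status full-time ✓; service 5 years ≥ 9 months (≈270 days) ✓ → eligible.
Internet Stipend — status full-time ✓; site Newark ✗ (not Dayton or Tulsa) → not eligible.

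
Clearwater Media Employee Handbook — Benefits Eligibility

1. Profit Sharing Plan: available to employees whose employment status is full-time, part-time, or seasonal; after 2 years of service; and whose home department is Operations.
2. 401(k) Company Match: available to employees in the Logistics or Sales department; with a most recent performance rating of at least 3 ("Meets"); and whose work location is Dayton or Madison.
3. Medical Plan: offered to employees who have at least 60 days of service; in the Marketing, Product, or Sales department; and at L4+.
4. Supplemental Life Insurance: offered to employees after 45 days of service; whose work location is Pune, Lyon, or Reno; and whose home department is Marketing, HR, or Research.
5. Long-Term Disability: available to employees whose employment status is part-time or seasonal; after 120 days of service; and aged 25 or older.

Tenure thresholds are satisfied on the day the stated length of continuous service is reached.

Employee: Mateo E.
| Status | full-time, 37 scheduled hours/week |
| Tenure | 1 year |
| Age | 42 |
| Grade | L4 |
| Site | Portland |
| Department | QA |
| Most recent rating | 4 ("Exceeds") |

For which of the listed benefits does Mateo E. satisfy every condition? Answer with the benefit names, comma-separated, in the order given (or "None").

Profit Sharing Plan — status full-time ✓; service 1 year < 2 years ✗ → not eligible.
401(k) Company Match — dept QA ✗ → not eligible.
Medical Plan — service 1 year ≥ 60 days ✓; dept QA ✗ → not eligible.
Supplemental Life Insurance — service 1 year ≥ 45 days ✓; site Portland ✗ (not Pune, Lyon, or Reno) → not eligible.
Long-Term Disability — status full-time ✗ (requires part-time or seasonal) → not eligible.

None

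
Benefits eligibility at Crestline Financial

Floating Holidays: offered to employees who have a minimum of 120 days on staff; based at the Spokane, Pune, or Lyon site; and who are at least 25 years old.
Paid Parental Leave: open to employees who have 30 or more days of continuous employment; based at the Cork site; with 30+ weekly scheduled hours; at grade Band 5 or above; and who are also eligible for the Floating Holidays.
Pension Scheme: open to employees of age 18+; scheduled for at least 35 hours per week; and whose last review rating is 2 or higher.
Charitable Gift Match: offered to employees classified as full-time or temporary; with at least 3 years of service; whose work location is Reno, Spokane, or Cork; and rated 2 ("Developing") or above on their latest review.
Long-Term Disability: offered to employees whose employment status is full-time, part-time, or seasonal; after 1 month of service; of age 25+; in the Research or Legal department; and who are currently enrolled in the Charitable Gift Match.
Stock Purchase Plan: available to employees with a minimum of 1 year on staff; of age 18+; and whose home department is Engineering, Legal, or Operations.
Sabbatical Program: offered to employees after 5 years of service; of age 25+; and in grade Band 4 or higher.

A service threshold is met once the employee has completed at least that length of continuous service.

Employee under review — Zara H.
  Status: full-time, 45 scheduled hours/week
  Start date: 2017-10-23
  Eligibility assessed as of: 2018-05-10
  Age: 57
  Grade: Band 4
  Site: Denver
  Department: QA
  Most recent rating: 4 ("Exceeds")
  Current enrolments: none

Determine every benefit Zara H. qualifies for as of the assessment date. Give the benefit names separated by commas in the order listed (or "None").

Service from 2017-10-23 to 2018-05-10: 199 days.
Floating Holidays — service 199 days ≥ 120 days ✓; site Denver ✗ (not Spokane, Pune, or Lyon) → not eligible.
Paid Parental Leave — service 199 days ≥ 30 days ✓; site Denver ✗ (not Cork) → not eligible.
Pension Scheme — age 57 ≥ 18 ✓; 45 hrs/wk ≥ 35 ✓; rating 4 ≥ 2 ✓ → eligible.
Charitable Gift Match — status full-time ✓; service 199 days < 3 years (≈1095 days) ✗ → not eligible.
Long-Term Disability — status full-time ✓; service 199 days ≥ 1 month (≈30 days) ✓; age 57 ≥ 25 ✓; dept QA ✗ → not eligible.
Stock Purchase Plan — service 199 days < 1 year (≈365 days) ✗ → not eligible.
Sabbatical Program — service 199 days < 5 years (≈1825 days) ✗ → not eligible.

Pension Scheme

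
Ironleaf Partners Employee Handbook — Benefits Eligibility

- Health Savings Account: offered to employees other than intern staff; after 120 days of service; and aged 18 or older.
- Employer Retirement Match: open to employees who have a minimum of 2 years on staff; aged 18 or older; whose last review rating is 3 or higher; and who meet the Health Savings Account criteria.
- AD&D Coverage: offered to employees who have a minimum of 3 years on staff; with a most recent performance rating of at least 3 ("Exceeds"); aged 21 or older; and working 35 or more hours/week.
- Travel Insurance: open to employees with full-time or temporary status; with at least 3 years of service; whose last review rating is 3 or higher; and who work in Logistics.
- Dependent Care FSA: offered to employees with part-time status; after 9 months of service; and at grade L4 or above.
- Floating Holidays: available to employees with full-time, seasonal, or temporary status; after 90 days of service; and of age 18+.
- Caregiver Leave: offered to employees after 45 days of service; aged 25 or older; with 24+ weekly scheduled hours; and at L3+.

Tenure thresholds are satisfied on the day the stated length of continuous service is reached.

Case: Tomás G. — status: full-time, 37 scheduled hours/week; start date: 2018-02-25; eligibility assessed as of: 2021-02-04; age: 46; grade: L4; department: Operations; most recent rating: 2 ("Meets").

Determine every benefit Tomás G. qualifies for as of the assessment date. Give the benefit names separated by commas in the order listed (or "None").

Health Savings Account, Floating Holidays, Caregiver Leave

Service from 2018-02-25 to 2021-02-04: 1075 days.
Health Savings Account — status full-time ✓ (not excluded); service 1075 days ≥ 120 days ✓; age 46 ≥ 18 ✓ → eligible.
Employer Retirement Match — service 1075 days ≥ 2 years (≈730 days) ✓; age 46 ≥ 18 ✓; rating 2 < 3 ✗ → not eligible.
AD&D Coverage — service 1075 days < 3 years (≈1095 days) ✗ → not eligible.
Travel Insurance — status full-time ✓; service 1075 days < 3 years (≈1095 days) ✗ → not eligible.
Dependent Care FSA — status full-time ✗ (requires part-time) → not eligible.
Floating Holidays — status full-time ✓; service 1075 days ≥ 90 days ✓; age 46 ≥ 18 ✓ → eligible.
Caregiver Leave — service 1075 days ≥ 45 days ✓; age 46 ≥ 25 ✓; 37 hrs/wk ≥ 24 ✓; grade L4 ≥ L3 ✓ → eligible.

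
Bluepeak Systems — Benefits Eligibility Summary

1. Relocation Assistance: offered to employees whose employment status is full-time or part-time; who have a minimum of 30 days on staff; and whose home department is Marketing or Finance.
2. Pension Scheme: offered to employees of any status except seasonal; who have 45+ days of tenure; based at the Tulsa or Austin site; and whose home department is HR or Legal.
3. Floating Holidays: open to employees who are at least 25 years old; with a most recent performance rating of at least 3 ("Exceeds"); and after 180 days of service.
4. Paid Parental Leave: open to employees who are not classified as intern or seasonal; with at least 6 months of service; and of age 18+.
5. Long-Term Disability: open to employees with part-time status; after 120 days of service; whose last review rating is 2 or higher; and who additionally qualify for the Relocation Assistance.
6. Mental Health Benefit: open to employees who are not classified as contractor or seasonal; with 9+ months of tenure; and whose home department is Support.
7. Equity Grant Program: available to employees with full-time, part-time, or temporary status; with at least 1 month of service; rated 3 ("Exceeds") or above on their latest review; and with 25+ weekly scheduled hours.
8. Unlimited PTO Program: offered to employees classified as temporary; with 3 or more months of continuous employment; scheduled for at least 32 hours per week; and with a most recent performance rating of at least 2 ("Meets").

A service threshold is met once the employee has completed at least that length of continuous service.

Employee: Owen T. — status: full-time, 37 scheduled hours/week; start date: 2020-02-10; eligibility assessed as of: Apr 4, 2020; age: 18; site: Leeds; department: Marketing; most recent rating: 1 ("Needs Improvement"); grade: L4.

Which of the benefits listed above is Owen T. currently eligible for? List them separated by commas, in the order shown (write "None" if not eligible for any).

Relocation Assistance

Service from 2020-02-10 to Apr 4, 2020: 54 days.
Relocation Assistance — status full-time ✓; service 54 days ≥ 30 days ✓; dept Marketing ✓ → eligible.
Pension Scheme — status full-time ✓ (not excluded); service 54 days ≥ 45 days ✓; site Leeds ✗ (not Tulsa or Austin) → not eligible.
Floating Holidays — age 18 < 25 ✗ → not eligible.
Paid Parental Leave — status full-time ✓ (not excluded); service 54 days < 6 months (≈180 days) ✗ → not eligible.
Long-Term Disability — status full-time ✗ (requires part-time) → not eligible.
Mental Health Benefit — status full-time ✓ (not excluded); service 54 days < 9 months (≈270 days) ✗ → not eligible.
Equity Grant Program — status full-time ✓; service 54 days ≥ 1 month (≈30 days) ✓; rating 1 < 3 ✗ → not eligible.
Unlimited PTO Program — status full-time ✗ (requires temporary) → not eligible.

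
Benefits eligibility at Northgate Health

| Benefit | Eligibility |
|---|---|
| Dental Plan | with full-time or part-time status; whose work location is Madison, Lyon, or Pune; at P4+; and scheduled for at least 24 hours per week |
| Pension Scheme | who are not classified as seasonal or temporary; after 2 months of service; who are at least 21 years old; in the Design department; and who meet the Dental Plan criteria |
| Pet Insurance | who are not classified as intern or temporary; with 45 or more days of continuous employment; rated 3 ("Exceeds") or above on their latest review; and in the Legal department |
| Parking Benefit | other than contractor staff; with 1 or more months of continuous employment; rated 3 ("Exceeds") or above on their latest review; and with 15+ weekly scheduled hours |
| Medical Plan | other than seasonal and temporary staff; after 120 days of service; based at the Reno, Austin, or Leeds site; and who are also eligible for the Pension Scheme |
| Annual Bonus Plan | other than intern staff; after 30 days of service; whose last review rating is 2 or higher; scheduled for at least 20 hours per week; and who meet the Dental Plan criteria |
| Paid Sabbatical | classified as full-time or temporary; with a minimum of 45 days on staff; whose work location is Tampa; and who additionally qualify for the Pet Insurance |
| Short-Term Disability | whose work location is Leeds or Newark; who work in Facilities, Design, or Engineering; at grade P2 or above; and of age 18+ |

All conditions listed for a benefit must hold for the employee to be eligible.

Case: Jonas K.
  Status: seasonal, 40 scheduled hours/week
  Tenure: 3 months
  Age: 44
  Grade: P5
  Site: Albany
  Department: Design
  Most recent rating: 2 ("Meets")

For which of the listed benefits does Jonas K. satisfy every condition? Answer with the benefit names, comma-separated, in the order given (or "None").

None

Dental Plan — status seasonal ✗ (requires full-time or part-time) → not eligible.
Pension Scheme — status seasonal ✗ (excluded) → not eligible.
Pet Insurance — status seasonal ✓ (not excluded); service 3 months ≥ 45 days ✓; rating 2 < 3 ✗ → not eligible.
Parking Benefit — status seasonal ✓ (not excluded); service 3 months ≥ 1 month ✓; rating 2 < 3 ✗ → not eligible.
Medical Plan — status seasonal ✗ (excluded) → not eligible.
Annual Bonus Plan — status seasonal ✓ (not excluded); service 3 months ≥ 30 days ✓; rating 2 ≥ 2 ✓; 40 hrs/wk ≥ 20 ✓; not eligible for Dental Plan ✗ → not eligible.
Paid Sabbatical — status seasonal ✗ (requires full-time or temporary) → not eligible.
Short-Term Disability — site Albany ✗ (not Leeds or Newark) → not eligible.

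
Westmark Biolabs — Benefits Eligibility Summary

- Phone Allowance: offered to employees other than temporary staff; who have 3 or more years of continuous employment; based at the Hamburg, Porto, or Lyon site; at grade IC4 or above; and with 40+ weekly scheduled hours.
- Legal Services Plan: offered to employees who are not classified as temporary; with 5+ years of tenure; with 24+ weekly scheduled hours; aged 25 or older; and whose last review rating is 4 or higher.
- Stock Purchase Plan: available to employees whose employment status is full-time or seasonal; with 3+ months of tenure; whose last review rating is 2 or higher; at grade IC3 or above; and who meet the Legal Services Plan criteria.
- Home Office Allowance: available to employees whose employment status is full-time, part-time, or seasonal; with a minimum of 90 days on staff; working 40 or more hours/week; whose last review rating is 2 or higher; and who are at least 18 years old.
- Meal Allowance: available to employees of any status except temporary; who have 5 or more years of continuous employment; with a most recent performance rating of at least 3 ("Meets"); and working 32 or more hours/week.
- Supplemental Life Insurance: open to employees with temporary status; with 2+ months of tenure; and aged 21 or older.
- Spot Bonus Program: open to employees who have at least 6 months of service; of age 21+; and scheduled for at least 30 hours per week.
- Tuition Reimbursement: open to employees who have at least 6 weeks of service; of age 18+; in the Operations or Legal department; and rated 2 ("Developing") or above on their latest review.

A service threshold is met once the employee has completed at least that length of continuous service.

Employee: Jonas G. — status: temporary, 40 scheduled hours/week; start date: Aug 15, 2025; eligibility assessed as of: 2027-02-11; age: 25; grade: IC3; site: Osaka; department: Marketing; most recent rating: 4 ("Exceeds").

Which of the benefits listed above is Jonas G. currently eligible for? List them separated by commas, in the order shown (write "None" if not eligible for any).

Service from Aug 15, 2025 to 2027-02-11: 545 days.
Phone Allowance — status temporary ✗ (excluded) → not eligible.
Legal Services Plan — status temporary ✗ (excluded) → not eligible.
Stock Purchase Plan — status temporary ✗ (requires full-time or seasonal) → not eligible.
Home Office Allowance — status temporary ✗ (requires full-time, part-time, or seasonal) → not eligible.
Meal Allowance — status temporary ✗ (excluded) → not eligible.
Supplemental Life Insurance — status temporary ✓; service 545 days ≥ 2 months (≈60 days) ✓; age 25 ≥ 21 ✓ → eligible.
Spot Bonus Program — service 545 days ≥ 6 months (≈180 days) ✓; age 25 ≥ 21 ✓; 40 hrs/wk ≥ 30 ✓ → eligible.
Tuition Reimbursement — service 545 days ≥ 6 weeks (≈42 days) ✓; age 25 ≥ 18 ✓; dept Marketing ✗ → not eligible.

Supplemental Life Insurance, Spot Bonus Program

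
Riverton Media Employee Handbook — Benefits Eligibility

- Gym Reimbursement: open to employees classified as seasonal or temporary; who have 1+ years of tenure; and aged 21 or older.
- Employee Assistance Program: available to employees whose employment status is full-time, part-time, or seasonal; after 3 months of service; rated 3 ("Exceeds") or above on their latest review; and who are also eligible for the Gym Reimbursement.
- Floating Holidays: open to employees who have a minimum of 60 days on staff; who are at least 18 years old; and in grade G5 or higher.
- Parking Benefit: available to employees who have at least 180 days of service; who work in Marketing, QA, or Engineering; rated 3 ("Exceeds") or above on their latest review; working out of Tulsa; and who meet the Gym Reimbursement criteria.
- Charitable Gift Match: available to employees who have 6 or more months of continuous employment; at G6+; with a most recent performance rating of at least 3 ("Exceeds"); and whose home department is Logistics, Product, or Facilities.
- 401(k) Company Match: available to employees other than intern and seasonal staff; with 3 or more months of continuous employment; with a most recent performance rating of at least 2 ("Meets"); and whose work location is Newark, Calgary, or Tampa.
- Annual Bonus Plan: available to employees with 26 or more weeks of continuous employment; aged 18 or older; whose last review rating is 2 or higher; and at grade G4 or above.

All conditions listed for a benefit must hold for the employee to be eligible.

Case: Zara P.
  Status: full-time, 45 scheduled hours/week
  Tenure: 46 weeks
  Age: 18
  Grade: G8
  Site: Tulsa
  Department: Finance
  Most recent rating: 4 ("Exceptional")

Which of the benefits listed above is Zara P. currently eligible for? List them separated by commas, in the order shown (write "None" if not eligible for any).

Floating Holidays, Annual Bonus Plan

Gym Reimbursement — status full-time ✗ (requires seasonal or temporary) → not eligible.
Employee Assistance Program — status full-time ✓; service 46 weeks ≥ 3 months (≈90 days) ✓; rating 4 ≥ 3 ✓; not eligible for Gym Reimbursement ✗ → not eligible.
Floating Holidays — service 46 weeks ≥ 60 days ✓; age 18 ≥ 18 ✓; grade G8 ≥ G5 ✓ → eligible.
Parking Benefit — service 46 weeks ≥ 180 days ✓; dept Finance ✗ → not eligible.
Charitable Gift Match — service 46 weeks ≥ 6 months (≈180 days) ✓; grade G8 ≥ G6 ✓; rating 4 ≥ 3 ✓; dept Finance ✗ → not eligible.
401(k) Company Match — status full-time ✓ (not excluded); service 46 weeks ≥ 3 months (≈90 days) ✓; rating 4 ≥ 2 ✓; site Tulsa ✗ (not Newark, Calgary, or Tampa) → not eligible.
Annual Bonus Plan — service 46 weeks ≥ 26 weeks ✓; age 18 ≥ 18 ✓; rating 4 ≥ 2 ✓; grade G8 ≥ G4 ✓ → eligible.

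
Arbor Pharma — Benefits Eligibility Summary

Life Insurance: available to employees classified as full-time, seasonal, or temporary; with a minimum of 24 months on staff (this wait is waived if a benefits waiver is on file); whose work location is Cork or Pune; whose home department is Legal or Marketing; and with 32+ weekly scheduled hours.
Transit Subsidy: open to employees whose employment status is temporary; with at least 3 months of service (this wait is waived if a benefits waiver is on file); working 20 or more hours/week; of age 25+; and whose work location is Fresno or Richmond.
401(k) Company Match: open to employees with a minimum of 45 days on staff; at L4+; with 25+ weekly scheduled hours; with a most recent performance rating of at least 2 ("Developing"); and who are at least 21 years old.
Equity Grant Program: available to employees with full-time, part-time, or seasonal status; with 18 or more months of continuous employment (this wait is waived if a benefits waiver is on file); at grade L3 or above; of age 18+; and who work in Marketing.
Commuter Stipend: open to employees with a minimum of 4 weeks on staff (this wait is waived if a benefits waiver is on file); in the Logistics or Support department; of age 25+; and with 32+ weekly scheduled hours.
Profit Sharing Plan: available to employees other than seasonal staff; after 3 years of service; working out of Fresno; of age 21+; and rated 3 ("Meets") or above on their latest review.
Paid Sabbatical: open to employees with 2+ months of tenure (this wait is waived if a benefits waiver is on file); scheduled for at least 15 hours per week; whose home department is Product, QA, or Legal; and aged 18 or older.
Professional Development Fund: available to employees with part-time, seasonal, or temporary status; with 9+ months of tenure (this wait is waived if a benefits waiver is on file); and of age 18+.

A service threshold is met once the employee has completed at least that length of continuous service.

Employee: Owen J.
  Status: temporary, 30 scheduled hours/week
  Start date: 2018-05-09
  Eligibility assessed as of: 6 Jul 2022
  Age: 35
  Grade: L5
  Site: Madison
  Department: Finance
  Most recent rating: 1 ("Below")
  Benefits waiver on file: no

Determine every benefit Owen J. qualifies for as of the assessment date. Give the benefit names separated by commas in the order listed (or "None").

Professional Development Fund

Service from 2018-05-09 to 6 Jul 2022: 1519 days.
Life Insurance — status temporary ✓; no waiver, service 1519 days ≥ 24 months (≈720 days) ✓; site Madison ✗ (not Cork or Pune) → not eligible.
Transit Subsidy — status temporary ✓; no waiver, service 1519 days ≥ 3 months (≈90 days) ✓; 30 hrs/wk ≥ 20 ✓; age 35 ≥ 25 ✓; site Madison ✗ (not Fresno or Richmond) → not eligible.
401(k) Company Match — service 1519 days ≥ 45 days ✓; grade L5 ≥ L4 ✓; 30 hrs/wk ≥ 25 ✓; rating 1 < 2 ✗ → not eligible.
Equity Grant Program — status temporary ✗ (requires full-time, part-time, or seasonal) → not eligible.
Commuter Stipend — no waiver, service 1519 days ≥ 4 weeks (≈28 days) ✓; dept Finance ✗ → not eligible.
Profit Sharing Plan — status temporary ✓ (not excluded); service 1519 days ≥ 3 years (≈1095 days) ✓; site Madison ✗ (not Fresno) → not eligible.
Paid Sabbatical — no waiver, service 1519 days ≥ 2 months (≈60 days) ✓; 30 hrs/wk ≥ 15 ✓; dept Finance ✗ → not eligible.
Professional Development Fund — status temporary ✓; no waiver, service 1519 days ≥ 9 months (≈270 days) ✓; age 35 ≥ 18 ✓ → eligible.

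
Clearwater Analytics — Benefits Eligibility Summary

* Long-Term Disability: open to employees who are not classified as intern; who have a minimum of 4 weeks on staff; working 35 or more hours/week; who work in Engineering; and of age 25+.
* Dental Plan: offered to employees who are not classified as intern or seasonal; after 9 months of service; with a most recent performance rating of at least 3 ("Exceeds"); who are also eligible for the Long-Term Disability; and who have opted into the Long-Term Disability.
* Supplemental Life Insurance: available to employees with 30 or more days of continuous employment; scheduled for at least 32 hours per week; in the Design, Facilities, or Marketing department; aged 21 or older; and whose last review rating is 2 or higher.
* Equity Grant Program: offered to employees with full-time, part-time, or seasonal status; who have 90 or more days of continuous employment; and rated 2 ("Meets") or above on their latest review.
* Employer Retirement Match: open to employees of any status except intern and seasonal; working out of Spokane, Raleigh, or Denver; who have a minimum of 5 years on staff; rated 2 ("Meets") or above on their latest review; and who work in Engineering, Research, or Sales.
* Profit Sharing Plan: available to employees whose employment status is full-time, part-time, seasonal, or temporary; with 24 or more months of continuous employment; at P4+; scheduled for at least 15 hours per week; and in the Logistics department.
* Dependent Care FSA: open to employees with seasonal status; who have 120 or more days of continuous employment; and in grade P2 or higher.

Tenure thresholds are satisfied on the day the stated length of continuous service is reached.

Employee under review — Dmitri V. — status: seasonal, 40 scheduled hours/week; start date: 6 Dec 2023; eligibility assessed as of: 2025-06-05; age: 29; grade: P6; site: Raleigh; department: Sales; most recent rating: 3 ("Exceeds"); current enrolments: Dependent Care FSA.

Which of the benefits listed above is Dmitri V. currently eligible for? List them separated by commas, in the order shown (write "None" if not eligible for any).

Equity Grant Program, Dependent Care FSA

Service from 6 Dec 2023 to 2025-06-05: 547 days.
Long-Term Disability — status seasonal ✓ (not excluded); service 547 days ≥ 4 weeks (≈28 days) ✓; 40 hrs/wk ≥ 35 ✓; dept Sales ✗ → not eligible.
Dental Plan — status seasonal ✗ (excluded) → not eligible.
Supplemental Life Insurance — service 547 days ≥ 30 days ✓; 40 hrs/wk ≥ 32 ✓; dept Sales ✗ → not eligible.
Equity Grant Program — status seasonal ✓; service 547 days ≥ 90 days ✓; rating 3 ≥ 2 ✓ → eligible.
Employer Retirement Match — status seasonal ✗ (excluded) → not eligible.
Profit Sharing Plan — status seasonal ✓; service 547 days < 24 months (≈720 days) ✗ → not eligible.
Dependent Care FSA — status seasonal ✓; service 547 days ≥ 120 days ✓; grade P6 ≥ P2 ✓ → eligible.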